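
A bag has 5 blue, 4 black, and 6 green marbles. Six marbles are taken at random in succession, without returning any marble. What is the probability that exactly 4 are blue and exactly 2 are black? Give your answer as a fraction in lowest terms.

Unordered draws without replacement: count favorable combinations over C(15,6).
Favorable = C(5,4) · C(4,2) · C(6,0) = 30; total = C(15,6) = 5005.
P = 30/5005 = 6/1001 ≈ 0.0060.

6/1001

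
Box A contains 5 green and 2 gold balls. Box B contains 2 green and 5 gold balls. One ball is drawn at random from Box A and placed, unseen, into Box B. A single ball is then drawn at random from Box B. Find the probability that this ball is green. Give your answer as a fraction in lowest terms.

Condition on how many of the transferred balls are green (from Box A: 5 green of 7; then Box B has 8 total).
  0 green: C(5,0)C(2,1)/C(7,1) = 2/7; then P = 2/8
  1 green: C(5,1)C(2,0)/C(7,1) = 5/7; then P = 3/8
P(green from Box B) = 19/56 ≈ 0.3393.

19/56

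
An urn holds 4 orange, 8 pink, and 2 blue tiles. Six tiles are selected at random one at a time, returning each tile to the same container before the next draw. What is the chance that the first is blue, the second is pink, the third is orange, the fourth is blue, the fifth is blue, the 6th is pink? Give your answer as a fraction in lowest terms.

Multiply the conditional probability of each draw in order, with replacement (the composition resets each draw).
P = (2/14) · (8/14) · (4/14) · (2/14) · (2/14) · (8/14) = 32/117649 ≈ 0.0003.

32/117649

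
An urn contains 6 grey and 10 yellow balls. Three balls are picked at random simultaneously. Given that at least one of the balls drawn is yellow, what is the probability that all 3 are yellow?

2/9

P(all 3 yellow) = C(10,3)/C(16,3) = 3/14; P(at least one yellow) = 1 − C(6,3)/C(16,3) = 27/28.
Since 'all 3 yellow' ⊆ 'at least one yellow', P(all 3 | at least one) = 3/14 / 27/28 = 2/9 ≈ 0.2222.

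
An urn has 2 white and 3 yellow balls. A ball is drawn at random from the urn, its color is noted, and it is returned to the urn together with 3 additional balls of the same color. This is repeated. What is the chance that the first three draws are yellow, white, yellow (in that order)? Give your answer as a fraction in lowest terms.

9/110

Track the composition after each reinforcement of +3.
P = (3/5) · (2/8) · (6/11) = 9/110 ≈ 0.0818.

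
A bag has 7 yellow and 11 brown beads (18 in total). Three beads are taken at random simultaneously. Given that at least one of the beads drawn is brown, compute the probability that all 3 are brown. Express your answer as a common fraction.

P(all 3 brown) = C(11,3)/C(18,3) = 55/272; P(at least one brown) = 1 − C(7,3)/C(18,3) = 781/816.
Since 'all 3 brown' ⊆ 'at least one brown', P(all 3 | at least one) = 55/272 / 781/816 = 15/71 ≈ 0.2113.

15/71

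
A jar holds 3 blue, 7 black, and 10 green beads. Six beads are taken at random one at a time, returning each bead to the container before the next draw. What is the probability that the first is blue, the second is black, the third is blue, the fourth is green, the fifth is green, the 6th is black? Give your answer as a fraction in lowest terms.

441/640000

Multiply the conditional probability of each draw in order, with replacement (the composition resets each draw).
P = (3/20) · (7/20) · (3/20) · (10/20) · (10/20) · (7/20) = 441/640000 ≈ 0.0007.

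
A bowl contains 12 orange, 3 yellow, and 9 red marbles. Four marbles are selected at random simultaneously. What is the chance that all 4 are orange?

Unordered draws without replacement: count favorable combinations over C(24,4).
Favorable = C(12,4) · C(3,0) · C(9,0) = 495; total = C(24,4) = 10626.
P = 495/10626 = 15/322 ≈ 0.0466.

15/322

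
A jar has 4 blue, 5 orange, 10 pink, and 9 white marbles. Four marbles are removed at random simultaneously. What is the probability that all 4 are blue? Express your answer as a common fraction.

Unordered draws without replacement: count favorable combinations over C(28,4).
Favorable = C(4,4) · C(5,0) · C(10,0) · C(9,0) = 1; total = C(28,4) = 20475.
P = 1/20475 = 1/20475 ≈ 0.0000.

1/20475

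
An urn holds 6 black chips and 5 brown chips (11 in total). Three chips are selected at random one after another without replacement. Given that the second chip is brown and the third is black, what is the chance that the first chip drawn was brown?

4/9

P(first=brown and the second chip is brown and the third is black) = (5/11)·(4/10)·(6/9) = 4/33.
P(E) = Σ over first color = 5/33 + 4/33 = 3/11.
By Bayes, P(first=brown | E) = 4/33 / 3/11 = 4/9 ≈ 0.4444.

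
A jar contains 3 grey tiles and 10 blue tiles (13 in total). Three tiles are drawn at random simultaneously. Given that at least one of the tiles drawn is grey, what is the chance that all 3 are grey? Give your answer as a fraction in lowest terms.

P(all 3 grey) = C(3,3)/C(13,3) = 1/286; P(at least one grey) = 1 − C(10,3)/C(13,3) = 83/143.
Since 'all 3 grey' ⊆ 'at least one grey', P(all 3 | at least one) = 1/286 / 83/143 = 1/166 ≈ 0.0060.

1/166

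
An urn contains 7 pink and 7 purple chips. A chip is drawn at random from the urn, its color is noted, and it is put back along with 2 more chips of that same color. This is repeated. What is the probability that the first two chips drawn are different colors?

7/16

Either purple then pink, or pink then purple; after the first draw the total is 16.
P = (7/14)·(7/16) + (7/14)·(7/16) = 7/16 ≈ 0.4375.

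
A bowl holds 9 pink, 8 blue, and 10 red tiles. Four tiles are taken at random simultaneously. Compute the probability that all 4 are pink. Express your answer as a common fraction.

Unordered draws without replacement: count favorable combinations over C(27,4).
Favorable = C(9,4) · C(8,0) · C(10,0) = 126; total = C(27,4) = 17550.
P = 126/17550 = 7/975 ≈ 0.0072.

7/975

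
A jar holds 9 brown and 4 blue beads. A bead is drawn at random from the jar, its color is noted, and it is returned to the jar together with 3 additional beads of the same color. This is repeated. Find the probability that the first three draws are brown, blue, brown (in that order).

Track the composition after each reinforcement of +3.
P = (9/13) · (4/16) · (12/19) = 27/247 ≈ 0.1093.

27/247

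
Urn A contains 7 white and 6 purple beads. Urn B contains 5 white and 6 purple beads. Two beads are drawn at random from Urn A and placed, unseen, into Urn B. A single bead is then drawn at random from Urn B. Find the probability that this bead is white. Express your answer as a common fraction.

Condition on how many of the transferred beads are white (from Urn A: 7 white of 13; then Urn B has 13 total).
  0 white: C(7,0)C(6,2)/C(13,2) = 5/26; then P = 5/13
  1 white: C(7,1)C(6,1)/C(13,2) = 7/13; then P = 6/13
  2 white: C(7,2)C(6,0)/C(13,2) = 7/26; then P = 7/13
P(white from Urn B) = 79/169 ≈ 0.4675.

79/169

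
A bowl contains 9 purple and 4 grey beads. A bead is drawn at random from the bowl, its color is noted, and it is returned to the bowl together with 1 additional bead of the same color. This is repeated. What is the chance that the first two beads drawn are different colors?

36/91

Either purple then grey, or grey then purple; after the first draw the total is 14.
P = (9/13)·(4/14) + (4/13)·(9/14) = 36/91 ≈ 0.3956.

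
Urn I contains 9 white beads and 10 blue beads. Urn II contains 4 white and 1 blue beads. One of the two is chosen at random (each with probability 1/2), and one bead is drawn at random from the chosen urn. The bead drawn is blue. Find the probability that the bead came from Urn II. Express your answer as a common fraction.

19/69

P(blue | Urn I) = 10/19; P(blue | Urn II) = 1/5.
P(blue) = 1/2·10/19 + 1/2·1/5 = 69/190.
By Bayes' rule, P(Urn II | blue) = 1/10 / 69/190 = 19/69 ≈ 0.2754.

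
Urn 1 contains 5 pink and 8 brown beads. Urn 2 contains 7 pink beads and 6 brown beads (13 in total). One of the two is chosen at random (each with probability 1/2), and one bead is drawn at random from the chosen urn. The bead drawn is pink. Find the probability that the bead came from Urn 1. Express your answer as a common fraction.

5/12

P(pink | Urn 1) = 5/13; P(pink | Urn 2) = 7/13.
P(pink) = 1/2·5/13 + 1/2·7/13 = 6/13.
By Bayes' rule, P(Urn 1 | pink) = 5/26 / 6/13 = 5/12 ≈ 0.4167.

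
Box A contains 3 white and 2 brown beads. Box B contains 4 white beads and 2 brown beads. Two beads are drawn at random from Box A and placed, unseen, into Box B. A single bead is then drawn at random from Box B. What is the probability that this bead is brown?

7/20

Condition on how many of the transferred beads are brown (from Box A: 2 brown of 5; then Box B has 8 total).
  0 brown: C(2,0)C(3,2)/C(5,2) = 3/10; then P = 2/8
  1 brown: C(2,1)C(3,1)/C(5,2) = 3/5; then P = 3/8
  2 brown: C(2,2)C(3,0)/C(5,2) = 1/10; then P = 4/8
P(brown from Box B) = 7/20 ≈ 0.3500.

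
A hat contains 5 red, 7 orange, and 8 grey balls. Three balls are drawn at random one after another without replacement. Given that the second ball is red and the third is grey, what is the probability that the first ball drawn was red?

2/9

P(first=red and the second ball is red and the third is grey) = (5/20)·(4/19)·(8/18) = 4/171.
P(E) = Σ over first color = 4/171 + 7/171 + 7/171 = 2/19.
By Bayes, P(first=red | E) = 4/171 / 2/19 = 2/9 ≈ 0.2222.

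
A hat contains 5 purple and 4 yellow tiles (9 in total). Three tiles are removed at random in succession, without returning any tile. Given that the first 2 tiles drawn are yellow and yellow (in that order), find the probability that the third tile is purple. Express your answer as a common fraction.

5/7

After removing 2 yellow, the hat has 5 purple out of 7 remaining.
P(third is purple | given) = 5/7 ≈ 0.7143.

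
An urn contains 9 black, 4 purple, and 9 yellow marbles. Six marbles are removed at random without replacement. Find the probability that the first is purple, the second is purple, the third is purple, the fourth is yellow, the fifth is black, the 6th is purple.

9/248710

Multiply the conditional probability of each draw in order, without replacement, so each draw removes one from its color and from the total.
P = (4/22) · (3/21) · (2/20) · (9/19) · (9/18) · (1/17) = 9/248710 ≈ 0.0000.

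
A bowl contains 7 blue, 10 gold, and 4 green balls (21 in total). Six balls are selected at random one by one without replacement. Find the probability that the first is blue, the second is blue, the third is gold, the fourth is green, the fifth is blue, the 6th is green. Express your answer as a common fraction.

Multiply the conditional probability of each draw in order, without replacement, so each draw removes one from its color and from the total.
P = (7/21) · (6/20) · (10/19) · (4/18) · (5/17) · (3/16) = 5/7752 ≈ 0.0006.

5/7752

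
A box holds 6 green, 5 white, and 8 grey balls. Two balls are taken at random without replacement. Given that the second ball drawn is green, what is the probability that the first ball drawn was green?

5/18

P(first=green and the second ball drawn is green) = (6/19)·(5/18) = 5/57.
P(the second ball drawn is green) = Σ over first color = 5/57 + 5/57 + 8/57 = 6/19.
By Bayes, P(first=green | the second ball drawn is green) = 5/57 / 6/19 = 5/18 ≈ 0.2778.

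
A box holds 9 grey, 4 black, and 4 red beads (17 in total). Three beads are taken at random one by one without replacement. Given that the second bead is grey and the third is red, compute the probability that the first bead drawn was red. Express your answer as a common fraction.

P(first=red and the second bead is grey and the third is red) = (4/17)·(9/16)·(3/15) = 9/340.
P(E) = Σ over first color = 6/85 + 3/85 + 9/340 = 9/68.
By Bayes, P(first=red | E) = 9/340 / 9/68 = 1/5 ≈ 0.2000.

1/5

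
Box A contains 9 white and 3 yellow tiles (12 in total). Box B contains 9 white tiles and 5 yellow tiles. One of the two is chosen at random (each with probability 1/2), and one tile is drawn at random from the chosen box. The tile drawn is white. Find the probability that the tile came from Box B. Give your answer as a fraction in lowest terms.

P(white | Box A) = 3/4; P(white | Box B) = 9/14.
P(white) = 1/2·3/4 + 1/2·9/14 = 39/56.
By Bayes' rule, P(Box B | white) = 9/28 / 39/56 = 6/13 ≈ 0.4615.

6/13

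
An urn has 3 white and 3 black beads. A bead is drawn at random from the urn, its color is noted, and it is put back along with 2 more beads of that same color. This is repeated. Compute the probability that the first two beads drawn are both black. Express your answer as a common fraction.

5/16

After a black draw the urn holds 5 black out of 8.
P = (3/6)·(5/8) = 5/16 ≈ 0.3125.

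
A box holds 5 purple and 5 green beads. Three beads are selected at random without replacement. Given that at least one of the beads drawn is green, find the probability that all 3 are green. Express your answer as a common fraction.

P(all 3 green) = C(5,3)/C(10,3) = 1/12; P(at least one green) = 1 − C(5,3)/C(10,3) = 11/12.
Since 'all 3 green' ⊆ 'at least one green', P(all 3 | at least one) = 1/12 / 11/12 = 1/11 ≈ 0.0909.

1/11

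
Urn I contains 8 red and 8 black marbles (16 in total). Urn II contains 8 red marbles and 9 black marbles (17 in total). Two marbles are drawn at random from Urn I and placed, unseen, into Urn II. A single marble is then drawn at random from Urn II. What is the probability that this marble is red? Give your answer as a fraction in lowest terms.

9/19

Condition on how many of the transferred marbles are red (from Urn I: 8 red of 16; then Urn II has 19 total).
  0 red: C(8,0)C(8,2)/C(16,2) = 7/30; then P = 8/19
  1 red: C(8,1)C(8,1)/C(16,2) = 8/15; then P = 9/19
  2 red: C(8,2)C(8,0)/C(16,2) = 7/30; then P = 10/19
P(red from Urn II) = 9/19 ≈ 0.4737.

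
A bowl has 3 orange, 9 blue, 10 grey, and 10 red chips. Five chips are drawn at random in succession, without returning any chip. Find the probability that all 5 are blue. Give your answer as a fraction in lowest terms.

9/14384

Unordered draws without replacement: count favorable combinations over C(32,5).
Favorable = C(3,0) · C(9,5) · C(10,0) · C(10,0) = 126; total = C(32,5) = 201376.
P = 126/201376 = 9/14384 ≈ 0.0006.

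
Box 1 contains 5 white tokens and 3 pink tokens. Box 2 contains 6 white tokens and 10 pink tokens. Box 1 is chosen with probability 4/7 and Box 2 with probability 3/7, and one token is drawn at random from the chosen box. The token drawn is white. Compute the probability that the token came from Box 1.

P(white | Box 1) = 5/8; P(white | Box 2) = 3/8.
P(white) = 4/7·5/8 + 3/7·3/8 = 29/56.
By Bayes' rule, P(Box 1 | white) = 5/14 / 29/56 = 20/29 ≈ 0.6897.

20/29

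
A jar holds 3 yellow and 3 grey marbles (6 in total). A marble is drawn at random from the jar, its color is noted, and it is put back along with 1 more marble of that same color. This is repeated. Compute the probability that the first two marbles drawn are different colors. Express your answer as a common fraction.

3/7

Either yellow then grey, or grey then yellow; after the first draw the total is 7.
P = (3/6)·(3/7) + (3/6)·(3/7) = 3/7 ≈ 0.4286.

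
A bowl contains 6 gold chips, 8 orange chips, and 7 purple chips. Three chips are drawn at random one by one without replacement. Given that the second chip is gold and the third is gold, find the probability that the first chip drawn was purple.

7/19

P(first=purple and the second chip is gold and the third is gold) = (7/21)·(6/20)·(5/19) = 1/38.
P(E) = Σ over first color = 2/133 + 4/133 + 1/38 = 1/14.
By Bayes, P(first=purple | E) = 1/38 / 1/14 = 7/19 ≈ 0.3684.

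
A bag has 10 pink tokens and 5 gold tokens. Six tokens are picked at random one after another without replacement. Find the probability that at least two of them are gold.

Sum the hypergeometric tail for j = 2,…,5 gold tokens.
Favorable = C(5,2)·C(10,4) + C(5,3)·C(10,3) + C(5,4)·C(10,2) + C(5,5)·C(10,1) = 3535; total = C(15,6) = 5005.
P = 3535/5005 = 101/143 ≈ 0.7063.

101/143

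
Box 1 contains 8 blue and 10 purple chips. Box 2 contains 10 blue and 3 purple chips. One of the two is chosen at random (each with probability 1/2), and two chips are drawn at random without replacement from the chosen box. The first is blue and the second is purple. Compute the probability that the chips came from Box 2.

P(E | Box 1) = 40/153; P(E | Box 2) = 5/26.
P(E) = 1/2·40/153 + 1/2·5/26 = 1805/7956.
By Bayes' rule, P(Box 2 | E) = 5/52 / 1805/7956 = 153/361 ≈ 0.4238.

153/361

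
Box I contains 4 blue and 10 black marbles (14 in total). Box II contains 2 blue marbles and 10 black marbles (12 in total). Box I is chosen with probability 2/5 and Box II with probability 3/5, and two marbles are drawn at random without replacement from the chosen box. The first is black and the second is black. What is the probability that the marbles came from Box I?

44/135

P(E | Box I) = 45/91; P(E | Box II) = 15/22.
P(E) = 2/5·45/91 + 3/5·15/22 = 1215/2002.
By Bayes' rule, P(Box I | E) = 18/91 / 1215/2002 = 44/135 ≈ 0.3259.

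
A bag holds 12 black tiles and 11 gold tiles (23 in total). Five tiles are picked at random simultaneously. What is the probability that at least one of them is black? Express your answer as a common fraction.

431/437

Use the complement: P(at least one black) = 1 − P(no black).
P(none) = C(11,5)/C(23,5) = 462/33649.
So P = 1 − 462/33649 = 431/437 ≈ 0.9863.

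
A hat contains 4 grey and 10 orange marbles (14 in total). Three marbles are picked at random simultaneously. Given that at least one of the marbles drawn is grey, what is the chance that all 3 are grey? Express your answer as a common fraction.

P(all 3 grey) = C(4,3)/C(14,3) = 1/91; P(at least one grey) = 1 − C(10,3)/C(14,3) = 61/91.
Since 'all 3 grey' ⊆ 'at least one grey', P(all 3 | at least one) = 1/91 / 61/91 = 1/61 ≈ 0.0164.

1/61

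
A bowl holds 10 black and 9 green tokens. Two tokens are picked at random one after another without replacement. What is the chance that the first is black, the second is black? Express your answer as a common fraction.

Multiply the conditional probability of each draw in order, without replacement, so each draw removes one from its color and from the total.
P = (10/19) · (9/18) = 5/19 ≈ 0.2632.

5/19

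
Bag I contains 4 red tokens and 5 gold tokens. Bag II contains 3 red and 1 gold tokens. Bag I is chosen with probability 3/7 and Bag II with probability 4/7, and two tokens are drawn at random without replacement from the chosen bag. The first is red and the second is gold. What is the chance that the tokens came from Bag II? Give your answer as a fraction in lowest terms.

6/11

P(E | Bag I) = 5/18; P(E | Bag II) = 1/4.
P(E) = 3/7·5/18 + 4/7·1/4 = 11/42.
By Bayes' rule, P(Bag II | E) = 1/7 / 11/42 = 6/11 ≈ 0.5455.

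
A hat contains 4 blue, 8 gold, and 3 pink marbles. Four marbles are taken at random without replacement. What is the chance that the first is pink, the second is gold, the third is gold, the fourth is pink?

Multiply the conditional probability of each draw in order, without replacement, so each draw removes one from its color and from the total.
P = (3/15) · (8/14) · (7/13) · (2/12) = 2/195 ≈ 0.0103.

2/195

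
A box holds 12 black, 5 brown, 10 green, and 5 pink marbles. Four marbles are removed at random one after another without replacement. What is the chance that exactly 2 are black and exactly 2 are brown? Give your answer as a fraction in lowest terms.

33/1798

Unordered draws without replacement: count favorable combinations over C(32,4).
Favorable = C(12,2) · C(5,2) · C(10,0) · C(5,0) = 660; total = C(32,4) = 35960.
P = 660/35960 = 33/1798 ≈ 0.0184.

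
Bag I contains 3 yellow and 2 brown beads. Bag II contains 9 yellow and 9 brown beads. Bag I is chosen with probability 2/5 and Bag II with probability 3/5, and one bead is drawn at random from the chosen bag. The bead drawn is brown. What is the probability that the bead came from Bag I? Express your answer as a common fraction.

P(brown | Bag I) = 2/5; P(brown | Bag II) = 1/2.
P(brown) = 2/5·2/5 + 3/5·1/2 = 23/50.
By Bayes' rule, P(Bag I | brown) = 4/25 / 23/50 = 8/23 ≈ 0.3478.

8/23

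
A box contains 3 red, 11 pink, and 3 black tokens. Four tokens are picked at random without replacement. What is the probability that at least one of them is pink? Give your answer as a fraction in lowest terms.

Use the complement: P(at least one pink) = 1 − P(no pink).
P(none) = C(6,4)/C(17,4) = 15/2380.
So P = 1 − 15/2380 = 473/476 ≈ 0.9937.

473/476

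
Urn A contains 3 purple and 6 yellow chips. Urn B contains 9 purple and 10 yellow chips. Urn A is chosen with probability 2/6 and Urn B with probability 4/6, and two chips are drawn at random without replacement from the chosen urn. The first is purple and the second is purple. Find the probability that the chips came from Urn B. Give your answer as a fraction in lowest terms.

96/115

P(E | Urn A) = 1/12; P(E | Urn B) = 4/19.
P(E) = 1/3·1/12 + 2/3·4/19 = 115/684.
By Bayes' rule, P(Urn B | E) = 8/57 / 115/684 = 96/115 ≈ 0.8348.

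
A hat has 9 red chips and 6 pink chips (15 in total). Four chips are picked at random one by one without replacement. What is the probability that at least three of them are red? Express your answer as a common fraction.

Sum the hypergeometric tail for j = 3,…,4 red chips.
Favorable = C(9,3)·C(6,1) + C(9,4)·C(6,0) = 630; total = C(15,4) = 1365.
P = 630/1365 = 6/13 ≈ 0.4615.

6/13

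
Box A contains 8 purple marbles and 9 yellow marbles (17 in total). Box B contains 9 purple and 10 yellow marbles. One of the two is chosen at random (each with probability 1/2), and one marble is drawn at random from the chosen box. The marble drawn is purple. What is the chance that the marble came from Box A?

P(purple | Box A) = 8/17; P(purple | Box B) = 9/19.
P(purple) = 1/2·8/17 + 1/2·9/19 = 305/646.
By Bayes' rule, P(Box A | purple) = 4/17 / 305/646 = 152/305 ≈ 0.4984.

152/305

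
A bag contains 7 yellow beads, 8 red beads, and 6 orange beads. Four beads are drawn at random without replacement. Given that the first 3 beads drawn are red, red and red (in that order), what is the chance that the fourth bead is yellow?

7/18

After removing 3 red, the bag has 7 yellow out of 18 remaining.
P(fourth is yellow | given) = 7/18 ≈ 0.3889.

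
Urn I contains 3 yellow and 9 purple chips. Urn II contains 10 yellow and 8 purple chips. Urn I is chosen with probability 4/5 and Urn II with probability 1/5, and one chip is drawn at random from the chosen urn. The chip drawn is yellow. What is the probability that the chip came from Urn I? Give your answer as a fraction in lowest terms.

P(yellow | Urn I) = 1/4; P(yellow | Urn II) = 5/9.
P(yellow) = 4/5·1/4 + 1/5·5/9 = 14/45.
By Bayes' rule, P(Urn I | yellow) = 1/5 / 14/45 = 9/14 ≈ 0.6429.

9/14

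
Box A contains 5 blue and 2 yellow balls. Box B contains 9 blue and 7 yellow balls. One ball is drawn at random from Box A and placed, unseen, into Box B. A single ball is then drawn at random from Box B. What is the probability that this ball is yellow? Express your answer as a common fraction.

Condition on how many of the transferred balls are yellow (from Box A: 2 yellow of 7; then Box B has 17 total).
  0 yellow: C(2,0)C(5,1)/C(7,1) = 5/7; then P = 7/17
  1 yellow: C(2,1)C(5,0)/C(7,1) = 2/7; then P = 8/17
P(yellow from Box B) = 3/7 ≈ 0.4286.

3/7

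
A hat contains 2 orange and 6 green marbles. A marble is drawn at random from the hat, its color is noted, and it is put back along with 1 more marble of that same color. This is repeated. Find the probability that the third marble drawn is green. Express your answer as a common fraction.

Sum over the four possibilities for the first two draws (green/not-green each), tracking how the green count and total change by +1 per draw.
P(third is green) = 3/4 ≈ 0.7500. (In a Pólya urn every draw has the same marginal probability 6/8.)

3/4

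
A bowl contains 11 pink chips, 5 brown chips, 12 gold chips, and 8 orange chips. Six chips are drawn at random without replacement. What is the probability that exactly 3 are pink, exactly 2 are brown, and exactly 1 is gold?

Unordered draws without replacement: count favorable combinations over C(36,6).
Favorable = C(11,3) · C(5,2) · C(12,1) · C(8,0) = 19800; total = C(36,6) = 1947792.
P = 19800/1947792 = 75/7378 ≈ 0.0102.

75/7378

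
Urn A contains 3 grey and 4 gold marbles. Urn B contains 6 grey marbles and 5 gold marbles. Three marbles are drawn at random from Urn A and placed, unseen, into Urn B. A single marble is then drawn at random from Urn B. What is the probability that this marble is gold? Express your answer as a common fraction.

47/98

Condition on how many of the transferred marbles are gold (from Urn A: 4 gold of 7; then Urn B has 14 total).
  0 gold: C(4,0)C(3,3)/C(7,3) = 1/35; then P = 5/14
  1 gold: C(4,1)C(3,2)/C(7,3) = 12/35; then P = 6/14
  2 gold: C(4,2)C(3,1)/C(7,3) = 18/35; then P = 7/14
  3 gold: C(4,3)C(3,0)/C(7,3) = 4/35; then P = 8/14
P(gold from Urn B) = 47/98 ≈ 0.4796.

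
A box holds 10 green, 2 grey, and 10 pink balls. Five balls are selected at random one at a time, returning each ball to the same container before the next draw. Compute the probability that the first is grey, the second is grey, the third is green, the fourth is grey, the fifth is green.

25/161051

Multiply the conditional probability of each draw in order, with replacement (the composition resets each draw).
P = (2/22) · (2/22) · (10/22) · (2/22) · (10/22) = 25/161051 ≈ 0.0002.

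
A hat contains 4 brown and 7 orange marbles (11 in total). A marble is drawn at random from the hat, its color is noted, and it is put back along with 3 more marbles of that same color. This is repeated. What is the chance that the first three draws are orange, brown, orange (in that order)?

20/187

Track the composition after each reinforcement of +3.
P = (7/11) · (4/14) · (10/17) = 20/187 ≈ 0.1070.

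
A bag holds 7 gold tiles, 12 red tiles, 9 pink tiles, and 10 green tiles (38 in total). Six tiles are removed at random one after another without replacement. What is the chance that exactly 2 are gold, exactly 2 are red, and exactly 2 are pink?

216/11951

Unordered draws without replacement: count favorable combinations over C(38,6).
Favorable = C(7,2) · C(12,2) · C(9,2) · C(10,0) = 49896; total = C(38,6) = 2760681.
P = 49896/2760681 = 216/11951 ≈ 0.0181.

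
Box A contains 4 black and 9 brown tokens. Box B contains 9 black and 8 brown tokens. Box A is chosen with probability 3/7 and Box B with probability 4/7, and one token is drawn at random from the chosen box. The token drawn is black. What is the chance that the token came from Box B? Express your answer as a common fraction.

P(black | Box A) = 4/13; P(black | Box B) = 9/17.
P(black) = 3/7·4/13 + 4/7·9/17 = 96/221.
By Bayes' rule, P(Box B | black) = 36/119 / 96/221 = 39/56 ≈ 0.6964.

39/56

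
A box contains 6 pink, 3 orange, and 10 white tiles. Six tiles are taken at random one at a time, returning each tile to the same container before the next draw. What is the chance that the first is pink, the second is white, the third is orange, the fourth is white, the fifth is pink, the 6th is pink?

Multiply the conditional probability of each draw in order, with replacement (the composition resets each draw).
P = (6/19) · (10/19) · (3/19) · (10/19) · (6/19) · (6/19) = 64800/47045881 ≈ 0.0014.

64800/47045881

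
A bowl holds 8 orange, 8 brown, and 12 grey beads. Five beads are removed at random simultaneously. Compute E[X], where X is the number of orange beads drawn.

10/7

By linearity of expectation, E[X] = Σ P(draw i is orange); by symmetry each draw (even without replacement) has P(orange) = 8/28.
E[X] = 5 · 8/28 = 10/7 ≈ 1.4286.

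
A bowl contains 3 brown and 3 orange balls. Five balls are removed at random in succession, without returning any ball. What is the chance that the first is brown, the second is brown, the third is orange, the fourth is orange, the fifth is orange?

1/20

Multiply the conditional probability of each draw in order, without replacement, so each draw removes one from its color and from the total.
P = (3/6) · (2/5) · (3/4) · (2/3) · (1/2) = 1/20 ≈ 0.0500.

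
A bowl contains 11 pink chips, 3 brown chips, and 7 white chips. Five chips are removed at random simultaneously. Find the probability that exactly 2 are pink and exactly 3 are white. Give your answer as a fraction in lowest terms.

Unordered draws without replacement: count favorable combinations over C(21,5).
Favorable = C(11,2) · C(3,0) · C(7,3) = 1925; total = C(21,5) = 20349.
P = 1925/20349 = 275/2907 ≈ 0.0946.

275/2907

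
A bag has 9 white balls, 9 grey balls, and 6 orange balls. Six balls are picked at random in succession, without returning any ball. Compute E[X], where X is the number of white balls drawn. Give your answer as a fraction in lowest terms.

9/4

By linearity of expectation, E[X] = Σ P(draw i is white); by symmetry each draw (even without replacement) has P(white) = 9/24.
E[X] = 6 · 9/24 = 9/4 ≈ 2.2500.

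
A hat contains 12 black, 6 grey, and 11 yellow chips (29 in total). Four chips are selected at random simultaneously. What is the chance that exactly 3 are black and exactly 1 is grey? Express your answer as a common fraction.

Unordered draws without replacement: count favorable combinations over C(29,4).
Favorable = C(12,3) · C(6,1) · C(11,0) = 1320; total = C(29,4) = 23751.
P = 1320/23751 = 440/7917 ≈ 0.0556.

440/7917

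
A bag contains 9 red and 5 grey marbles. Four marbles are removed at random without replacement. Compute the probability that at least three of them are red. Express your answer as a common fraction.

Sum the hypergeometric tail for j = 3,…,4 red marbles.
Favorable = C(9,3)·C(5,1) + C(9,4)·C(5,0) = 546; total = C(14,4) = 1001.
P = 546/1001 = 6/11 ≈ 0.5455.

6/11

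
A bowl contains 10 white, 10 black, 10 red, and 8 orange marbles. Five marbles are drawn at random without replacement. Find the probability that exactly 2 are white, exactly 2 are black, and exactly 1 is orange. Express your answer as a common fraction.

Unordered draws without replacement: count favorable combinations over C(38,5).
Favorable = C(10,2) · C(10,2) · C(10,0) · C(8,1) = 16200; total = C(38,5) = 501942.
P = 16200/501942 = 2700/83657 ≈ 0.0323.

2700/83657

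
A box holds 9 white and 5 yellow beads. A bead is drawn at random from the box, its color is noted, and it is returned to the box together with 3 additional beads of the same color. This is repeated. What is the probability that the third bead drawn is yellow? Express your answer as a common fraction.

Sum over the four possibilities for the first two draws (yellow/not-yellow each), tracking how the yellow count and total change by +3 per draw.
P(third is yellow) = 5/14 ≈ 0.3571. (In a Pólya urn every draw has the same marginal probability 5/14.)

5/14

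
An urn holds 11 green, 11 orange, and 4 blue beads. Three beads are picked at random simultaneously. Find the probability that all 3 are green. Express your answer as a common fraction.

33/520

Unordered draws without replacement: count favorable combinations over C(26,3).
Favorable = C(11,3) · C(11,0) · C(4,0) = 165; total = C(26,3) = 2600.
P = 165/2600 = 33/520 ≈ 0.0635.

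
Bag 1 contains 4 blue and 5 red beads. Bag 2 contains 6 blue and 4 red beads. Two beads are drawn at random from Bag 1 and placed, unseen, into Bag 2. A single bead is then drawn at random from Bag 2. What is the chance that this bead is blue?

Condition on how many of the transferred beads are blue (from Bag 1: 4 blue of 9; then Bag 2 has 12 total).
  0 blue: C(4,0)C(5,2)/C(9,2) = 5/18; then P = 6/12
  1 blue: C(4,1)C(5,1)/C(9,2) = 5/9; then P = 7/12
  2 blue: C(4,2)C(5,0)/C(9,2) = 1/6; then P = 8/12
P(blue from Bag 2) = 31/54 ≈ 0.5741.

31/54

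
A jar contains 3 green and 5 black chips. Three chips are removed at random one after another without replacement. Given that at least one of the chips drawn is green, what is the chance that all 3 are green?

1/46

P(all 3 green) = C(3,3)/C(8,3) = 1/56; P(at least one green) = 1 − C(5,3)/C(8,3) = 23/28.
Since 'all 3 green' ⊆ 'at least one green', P(all 3 | at least one) = 1/56 / 23/28 = 1/46 ≈ 0.0217.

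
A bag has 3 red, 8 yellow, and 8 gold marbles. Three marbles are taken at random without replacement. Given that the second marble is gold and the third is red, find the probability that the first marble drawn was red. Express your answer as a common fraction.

2/17

P(first=red and the second marble is gold and the third is red) = (3/19)·(8/18)·(2/17) = 8/969.
P(E) = Σ over first color = 8/969 + 32/969 + 28/969 = 4/57.
By Bayes, P(first=red | E) = 8/969 / 4/57 = 2/17 ≈ 0.1176.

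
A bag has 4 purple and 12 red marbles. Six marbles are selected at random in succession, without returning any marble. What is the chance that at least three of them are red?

361/364

Sum the hypergeometric tail for j = 3,…,6 red marbles.
Favorable = C(12,3)·C(4,3) + C(12,4)·C(4,2) + C(12,5)·C(4,1) + C(12,6)·C(4,0) = 7942; total = C(16,6) = 8008.
P = 7942/8008 = 361/364 ≈ 0.9918.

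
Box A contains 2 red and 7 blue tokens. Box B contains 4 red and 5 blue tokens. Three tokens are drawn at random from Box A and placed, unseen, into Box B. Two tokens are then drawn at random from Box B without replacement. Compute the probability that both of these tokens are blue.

281/792

Condition on how many of the transferred tokens are blue (from Box A: 7 blue of 9; then Box B has 12 total).
  1 blue: C(7,1)C(2,2)/C(9,3) = 1/12; then P = C(6,2)/C(12,2) = 5/22
  2 blue: C(7,2)C(2,1)/C(9,3) = 1/2; then P = C(7,2)/C(12,2) = 7/22
  3 blue: C(7,3)C(2,0)/C(9,3) = 5/12; then P = C(8,2)/C(12,2) = 14/33
P(both blue) = 281/792 ≈ 0.3548.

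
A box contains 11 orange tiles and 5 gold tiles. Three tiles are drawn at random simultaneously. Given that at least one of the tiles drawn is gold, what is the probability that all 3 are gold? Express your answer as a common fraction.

P(all 3 gold) = C(5,3)/C(16,3) = 1/56; P(at least one gold) = 1 − C(11,3)/C(16,3) = 79/112.
Since 'all 3 gold' ⊆ 'at least one gold', P(all 3 | at least one) = 1/56 / 79/112 = 2/79 ≈ 0.0253.

2/79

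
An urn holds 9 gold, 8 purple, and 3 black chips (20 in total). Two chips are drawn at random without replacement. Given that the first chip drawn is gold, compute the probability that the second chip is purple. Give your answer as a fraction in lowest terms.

After removing 1 gold, the urn has 8 purple out of 19 remaining.
P(second is purple | given) = 8/19 ≈ 0.4211.

8/19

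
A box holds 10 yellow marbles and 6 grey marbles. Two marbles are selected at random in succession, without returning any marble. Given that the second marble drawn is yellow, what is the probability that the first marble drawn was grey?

P(first=grey and the second marble drawn is yellow) = (6/16)·(10/15) = 1/4.
P(the second marble drawn is yellow) = Σ over first color = 3/8 + 1/4 = 5/8.
By Bayes, P(first=grey | the second marble drawn is yellow) = 1/4 / 5/8 = 2/5 ≈ 0.4000.

2/5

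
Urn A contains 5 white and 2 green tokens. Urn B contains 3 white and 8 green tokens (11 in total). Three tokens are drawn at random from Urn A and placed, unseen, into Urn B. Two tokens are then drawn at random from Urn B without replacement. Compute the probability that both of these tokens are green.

Condition on how many of the transferred tokens are green (from Urn A: 2 green of 7; then Urn B has 14 total).
  0 green: C(2,0)C(5,3)/C(7,3) = 2/7; then P = C(8,2)/C(14,2) = 4/13
  1 green: C(2,1)C(5,2)/C(7,3) = 4/7; then P = C(9,2)/C(14,2) = 36/91
  2 green: C(2,2)C(5,1)/C(7,3) = 1/7; then P = C(10,2)/C(14,2) = 45/91
P(both green) = 5/13 ≈ 0.3846.

5/13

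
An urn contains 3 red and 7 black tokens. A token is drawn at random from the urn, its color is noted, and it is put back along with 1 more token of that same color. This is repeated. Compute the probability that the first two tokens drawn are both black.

After a black draw the urn holds 8 black out of 11.
P = (7/10)·(8/11) = 28/55 ≈ 0.5091.

28/55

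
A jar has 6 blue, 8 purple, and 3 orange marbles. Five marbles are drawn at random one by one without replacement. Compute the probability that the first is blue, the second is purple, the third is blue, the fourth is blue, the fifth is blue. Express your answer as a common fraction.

6/1547

Multiply the conditional probability of each draw in order, without replacement, so each draw removes one from its color and from the total.
P = (6/17) · (8/16) · (5/15) · (4/14) · (3/13) = 6/1547 ≈ 0.0039.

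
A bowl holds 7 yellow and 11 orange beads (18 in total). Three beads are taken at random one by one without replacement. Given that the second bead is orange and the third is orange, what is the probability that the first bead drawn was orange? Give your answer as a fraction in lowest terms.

9/16

P(first=orange and the second bead is orange and the third is orange) = (11/18)·(10/17)·(9/16) = 55/272.
P(E) = Σ over first color = 385/2448 + 55/272 = 55/153.
By Bayes, P(first=orange | E) = 55/272 / 55/153 = 9/16 ≈ 0.5625.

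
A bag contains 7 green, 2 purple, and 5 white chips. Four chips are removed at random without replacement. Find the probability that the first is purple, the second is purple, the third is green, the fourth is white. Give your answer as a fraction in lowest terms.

5/1716

Multiply the conditional probability of each draw in order, without replacement, so each draw removes one from its color and from the total.
P = (2/14) · (1/13) · (7/12) · (5/11) = 5/1716 ≈ 0.0029.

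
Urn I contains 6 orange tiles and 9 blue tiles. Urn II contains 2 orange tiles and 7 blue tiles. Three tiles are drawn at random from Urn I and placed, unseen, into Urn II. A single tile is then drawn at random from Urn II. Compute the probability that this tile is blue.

Condition on how many of the transferred tiles are blue (from Urn I: 9 blue of 15; then Urn II has 12 total).
  0 blue: C(9,0)C(6,3)/C(15,3) = 4/91; then P = 7/12
  1 blue: C(9,1)C(6,2)/C(15,3) = 27/91; then P = 8/12
  2 blue: C(9,2)C(6,1)/C(15,3) = 216/455; then P = 9/12
  3 blue: C(9,3)C(6,0)/C(15,3) = 12/65; then P = 10/12
P(blue from Urn II) = 11/15 ≈ 0.7333.

11/15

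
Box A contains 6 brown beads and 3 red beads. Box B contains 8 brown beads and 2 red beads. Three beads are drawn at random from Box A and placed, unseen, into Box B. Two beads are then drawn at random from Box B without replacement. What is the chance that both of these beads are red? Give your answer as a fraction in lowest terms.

1/24

Condition on how many of the transferred beads are red (from Box A: 3 red of 9; then Box B has 13 total).
  0 red: C(3,0)C(6,3)/C(9,3) = 5/21; then P = C(2,2)/C(13,2) = 1/78
  1 red: C(3,1)C(6,2)/C(9,3) = 15/28; then P = C(3,2)/C(13,2) = 1/26
  2 red: C(3,2)C(6,1)/C(9,3) = 3/14; then P = C(4,2)/C(13,2) = 1/13
  3 red: C(3,3)C(6,0)/C(9,3) = 1/84; then P = C(5,2)/C(13,2) = 5/39
P(both red) = 1/24 ≈ 0.0417.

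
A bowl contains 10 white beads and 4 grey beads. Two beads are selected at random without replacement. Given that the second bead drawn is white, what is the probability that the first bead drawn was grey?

4/13

P(first=grey and the second bead drawn is white) = (4/14)·(10/13) = 20/91.
P(the second bead drawn is white) = Σ over first color = 45/91 + 20/91 = 5/7.
By Bayes, P(first=grey | the second bead drawn is white) = 20/91 / 5/7 = 4/13 ≈ 0.3077.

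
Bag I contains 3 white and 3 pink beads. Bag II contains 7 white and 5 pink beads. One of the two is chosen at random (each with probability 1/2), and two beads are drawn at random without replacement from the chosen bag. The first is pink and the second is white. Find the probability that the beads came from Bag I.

P(E | Bag I) = 3/10; P(E | Bag II) = 35/132.
P(E) = 1/2·3/10 + 1/2·35/132 = 373/1320.
By Bayes' rule, P(Bag I | E) = 3/20 / 373/1320 = 198/373 ≈ 0.5308.

198/373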